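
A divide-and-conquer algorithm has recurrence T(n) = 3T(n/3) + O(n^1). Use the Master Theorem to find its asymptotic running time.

Master Theorem for T(n) = 3T(n/3) + O(n^1):

a = 3, b = 3, c = 1
log_b(a) = log_3(3) = 1.0000

Case 2: c = 1 = log_3(3) = 1.0000
T(n) = O(n^1 log n) = O(n log n)

For T(n) = 3T(n/3) + O(n^1): log_3(3) = 1.0000. This is Case 2 of the Master Theorem (c = log_b(a), equal work at all levels), giving O(n log n).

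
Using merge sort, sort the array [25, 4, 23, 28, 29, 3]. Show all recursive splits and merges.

Merge sort trace:

Split: [25, 4, 23, 28, 29, 3] -> [25, 4, 23] and [28, 29, 3]
  Split: [25, 4, 23] -> [25] and [4, 23]
    Split: [4, 23] -> [4] and [23]
    Merge: [4] + [23] -> [4, 23]
  Merge: [25] + [4, 23] -> [4, 23, 25]
  Split: [28, 29, 3] -> [28] and [29, 3]
    Split: [29, 3] -> [29] and [3]
    Merge: [29] + [3] -> [3, 29]
  Merge: [28] + [3, 29] -> [3, 28, 29]
Merge: [4, 23, 25] + [3, 28, 29] -> [3, 4, 23, 25, 28, 29]

Final sorted array: [3, 4, 23, 25, 28, 29]

The merge sort proceeds by recursively splitting the array and merging sorted halves.
After all merges, the sorted array is [3, 4, 23, 25, 28, 29].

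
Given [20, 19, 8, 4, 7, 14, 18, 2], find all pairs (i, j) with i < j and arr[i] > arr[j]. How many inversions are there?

Finding inversions in [20, 19, 8, 4, 7, 14, 18, 2]:

(0, 1): arr[0]=20 > arr[1]=19
(0, 2): arr[0]=20 > arr[2]=8
(0, 3): arr[0]=20 > arr[3]=4
(0, 4): arr[0]=20 > arr[4]=7
(0, 5): arr[0]=20 > arr[5]=14
(0, 6): arr[0]=20 > arr[6]=18
(0, 7): arr[0]=20 > arr[7]=2
(1, 2): arr[1]=19 > arr[2]=8
(1, 3): arr[1]=19 > arr[3]=4
(1, 4): arr[1]=19 > arr[4]=7
(1, 5): arr[1]=19 > arr[5]=14
(1, 6): arr[1]=19 > arr[6]=18
(1, 7): arr[1]=19 > arr[7]=2
(2, 3): arr[2]=8 > arr[3]=4
(2, 4): arr[2]=8 > arr[4]=7
(2, 7): arr[2]=8 > arr[7]=2
(3, 7): arr[3]=4 > arr[7]=2
(4, 7): arr[4]=7 > arr[7]=2
(5, 7): arr[5]=14 > arr[7]=2
(6, 7): arr[6]=18 > arr[7]=2

Total inversions: 20

The array has 20 inversion(s): (0,1), (0,2), (0,3), (0,4), (0,5), (0,6), (0,7), (1,2), (1,3), (1,4), (1,5), (1,6), (1,7), (2,3), (2,4), (2,7), (3,7), (4,7), (5,7), (6,7). Each pair (i,j) satisfies i < j and arr[i] > arr[j].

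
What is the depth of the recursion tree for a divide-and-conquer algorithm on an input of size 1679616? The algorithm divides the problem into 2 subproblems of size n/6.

For divide and conquer with division factor 6:

Problem sizes at each level:
Level 0: 1679616
Level 1: 279936
Level 2: 46656
Level 3: 7776
Level 4: 1296
Level 5: 216
Level 6: 36
Level 7: 6
Level 8: 1

The root is level 0 and the size-1 base case is level 8 (the tree spans levels 0 through 8, i.e. 9 levels counting the root), so the depth is the number of divisions: log_6(1679616) = 8

The recursion tree depth is log_6(1679616) = 8. At each level, the problem size is divided by 6, so it takes 8 divisions to reduce to a base case of size 1. The algorithm makes 2 recursive calls at each level.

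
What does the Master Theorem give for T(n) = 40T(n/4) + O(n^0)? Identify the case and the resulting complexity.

Master Theorem for T(n) = 40T(n/4) + O(n^0):

a = 40, b = 4, c = 0
log_b(a) = log_4(40) = 2.6610

Case 1: c = 0 < log_4(40) = 2.6610
T(n) = O(n^(log_4 40))

For T(n) = 40T(n/4) + O(n^0): log_4(40) = 2.6610. This is Case 1 of the Master Theorem (c < log_b(a), work dominated by leaves), giving O(n^(log_4 40)).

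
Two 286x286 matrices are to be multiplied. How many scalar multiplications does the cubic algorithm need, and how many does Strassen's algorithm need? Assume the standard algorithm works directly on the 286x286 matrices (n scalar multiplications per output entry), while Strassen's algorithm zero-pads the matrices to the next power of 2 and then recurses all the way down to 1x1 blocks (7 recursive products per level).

Matrix multiplication for 286x286 matrices:

Strassen's algorithm requires power-of-2 dimensions. Pad 286x286 to 512x512 (next power of 2).

Standard algorithm: 286^3 = 23393656 multiplications
Strassen's algorithm: 7^(log2(512)) = 7^9 = 40353607 multiplications
Difference: 23393656 - 40353607 = -16959951 (Strassen uses MORE here due to padding overhead — for small or just-over-power-of-2 n, padding can outweigh the per-level savings)

Standard: 23393656 multiplications (286^3). Strassen: 40353607 multiplications (7^9, after padding to 512x512). Strassen reduces 8 recursive multiplications to 7 at each level.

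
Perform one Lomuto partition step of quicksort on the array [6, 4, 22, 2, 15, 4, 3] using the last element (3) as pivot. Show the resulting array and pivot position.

Lomuto partition with pivot = 3:

Initial array: [6, 4, 22, 2, 15, 4, 3]

arr[0]=6 > 3: no swap
arr[1]=4 > 3: no swap
arr[2]=22 > 3: no swap
arr[3]=2 <= 3: swap with position 0, array becomes [2, 4, 22, 6, 15, 4, 3]
arr[4]=15 > 3: no swap
arr[5]=4 > 3: no swap

Place pivot at position 1: [2, 3, 22, 6, 15, 4, 4]
Pivot position: 1

After partitioning with pivot 3, the array becomes [2, 3, 22, 6, 15, 4, 4]. The pivot is placed at index 1. All elements to the left of the pivot are <= 3, and all elements to the right are > 3.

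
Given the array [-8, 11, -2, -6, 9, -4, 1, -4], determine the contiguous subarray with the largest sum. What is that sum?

Using Kadane's algorithm on [-8, 11, -2, -6, 9, -4, 1, -4]:

Scanning through the array:
Position 1 (value 11): max_ending_here = 11, max_so_far = 11
Position 2 (value -2): max_ending_here = 9, max_so_far = 11
Position 3 (value -6): max_ending_here = 3, max_so_far = 11
Position 4 (value 9): max_ending_here = 12, max_so_far = 12
Position 5 (value -4): max_ending_here = 8, max_so_far = 12
Position 6 (value 1): max_ending_here = 9, max_so_far = 12
Position 7 (value -4): max_ending_here = 5, max_so_far = 12

Maximum subarray: [11, -2, -6, 9]
Maximum sum: 12

The maximum subarray is [11, -2, -6, 9] with sum 12. This subarray runs from index 1 to index 4.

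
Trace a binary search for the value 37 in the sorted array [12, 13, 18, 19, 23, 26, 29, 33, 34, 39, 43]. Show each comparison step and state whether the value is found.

Binary search for 37 in [12, 13, 18, 19, 23, 26, 29, 33, 34, 39, 43]:

lo=0, hi=10, mid=5, arr[mid]=26 -> 26 < 37, search right half
lo=6, hi=10, mid=8, arr[mid]=34 -> 34 < 37, search right half
lo=9, hi=10, mid=9, arr[mid]=39 -> 39 > 37, search left half
lo=9 > hi=8, target 37 not found

Binary search determines that 37 is not in the array after 3 comparisons. The search space was exhausted without finding the target.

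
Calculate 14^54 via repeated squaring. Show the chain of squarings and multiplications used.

Computing 14^54 by squaring (build up from 14^1; each line after the first costs one multiplication):

14^1 = 14
14^2 = (14^1)^2 = 14^2 = 196
14^3 = 14 * 14^2 = 14 * 196 = 2744
14^6 = (14^3)^2 = 2744^2 = 7529536
14^12 = (14^6)^2 = 7529536^2 = 56693912375296
14^13 = 14 * 14^12 = 14 * 56693912375296 = 793714773254144
14^26 = (14^13)^2 = 793714773254144^2 = 629983141281877223603213172736
14^27 = 14 * 14^26 = 14 * 629983141281877223603213172736 = 8819763977946281130444984418304
14^54 = (14^27)^2 = 8819763977946281130444984418304^2 = 77788236626678808982722471083604074886584214739573349250236416

Result: 77788236626678808982722471083604074886584214739573349250236416
Multiplications needed: 8 (8 lines after 14^1)

14^54 = 77788236626678808982722471083604074886584214739573349250236416. Using exponentiation by squaring, this requires 8 multiplications. The key idea: if the exponent is even, square the half-power; if odd, multiply by the base once.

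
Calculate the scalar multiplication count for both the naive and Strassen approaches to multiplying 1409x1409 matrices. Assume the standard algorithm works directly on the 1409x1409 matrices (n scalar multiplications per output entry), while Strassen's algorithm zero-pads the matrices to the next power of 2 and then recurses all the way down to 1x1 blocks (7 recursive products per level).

Matrix multiplication for 1409x1409 matrices:

Strassen's algorithm requires power-of-2 dimensions. Pad 1409x1409 to 2048x2048 (next power of 2).

Standard algorithm: 1409^3 = 2797260929 multiplications
Strassen's algorithm: 7^(log2(2048)) = 7^11 = 1977326743 multiplications
Savings: 2797260929 - 1977326743 = 819934186 multiplications

Standard: 2797260929 multiplications (1409^3). Strassen: 1977326743 multiplications (7^11, after padding to 2048x2048). Strassen reduces 8 recursive multiplications to 7 at each level.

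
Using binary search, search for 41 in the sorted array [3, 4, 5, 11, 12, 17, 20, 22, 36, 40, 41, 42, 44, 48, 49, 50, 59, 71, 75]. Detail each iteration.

Binary search for 41 in [3, 4, 5, 11, 12, 17, 20, 22, 36, 40, 41, 42, 44, 48, 49, 50, 59, 71, 75]:

lo=0, hi=18, mid=9, arr[mid]=40 -> 40 < 41, search right half
lo=10, hi=18, mid=14, arr[mid]=49 -> 49 > 41, search left half
lo=10, hi=13, mid=11, arr[mid]=42 -> 42 > 41, search left half
lo=10, hi=10, mid=10, arr[mid]=41 -> Found target at index 10!

Binary search finds 41 at index 10 after 4 comparisons. The search repeatedly halves the search space by comparing with the middle element.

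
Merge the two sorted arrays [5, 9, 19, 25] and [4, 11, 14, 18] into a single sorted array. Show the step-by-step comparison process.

Merging process:

Compare 5 vs 4: take 4 from right. Merged: [4]
Compare 5 vs 11: take 5 from left. Merged: [4, 5]
Compare 9 vs 11: take 9 from left. Merged: [4, 5, 9]
Compare 19 vs 11: take 11 from right. Merged: [4, 5, 9, 11]
Compare 19 vs 14: take 14 from right. Merged: [4, 5, 9, 11, 14]
Compare 19 vs 18: take 18 from right. Merged: [4, 5, 9, 11, 14, 18]
Append remaining from left: [19, 25]. Merged: [4, 5, 9, 11, 14, 18, 19, 25]

Final merged array: [4, 5, 9, 11, 14, 18, 19, 25]
Total comparisons: 6

The merged array is [4, 5, 9, 11, 14, 18, 19, 25], requiring 6 comparisons. The merge step runs in O(n) time where n is the total number of elements.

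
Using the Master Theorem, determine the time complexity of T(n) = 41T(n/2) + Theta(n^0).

Master Theorem for T(n) = 41T(n/2) + O(n^0):

a = 41, b = 2, c = 0
log_b(a) = log_2(41) = 5.3576

Case 1: c = 0 < log_2(41) = 5.3576
T(n) = O(n^(log_2 41))

For T(n) = 41T(n/2) + O(n^0): log_2(41) = 5.3576. This is Case 1 of the Master Theorem (c < log_b(a), work dominated by leaves), giving O(n^(log_2 41)).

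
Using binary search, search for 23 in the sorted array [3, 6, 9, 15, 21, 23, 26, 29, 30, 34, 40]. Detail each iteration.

Binary search for 23 in [3, 6, 9, 15, 21, 23, 26, 29, 30, 34, 40]:

lo=0, hi=10, mid=5, arr[mid]=23 -> Found target at index 5!

Binary search finds 23 at index 5 after 1 comparisons. The search repeatedly halves the search space by comparing with the middle element.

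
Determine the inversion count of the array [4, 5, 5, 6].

Finding inversions in [4, 5, 5, 6]:


Total inversions: 0

The array has 0 inversions. It is already sorted.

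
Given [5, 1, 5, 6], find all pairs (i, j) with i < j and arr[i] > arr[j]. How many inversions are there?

Finding inversions in [5, 1, 5, 6]:

(0, 1): arr[0]=5 > arr[1]=1

Total inversions: 1

The array has 1 inversion(s): (0,1). Each pair (i,j) satisfies i < j and arr[i] > arr[j].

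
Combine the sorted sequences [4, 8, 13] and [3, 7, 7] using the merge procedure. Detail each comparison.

Merging process:

Compare 4 vs 3: take 3 from right. Merged: [3]
Compare 4 vs 7: take 4 from left. Merged: [3, 4]
Compare 8 vs 7: take 7 from right. Merged: [3, 4, 7]
Compare 8 vs 7: take 7 from right. Merged: [3, 4, 7, 7]
Append remaining from left: [8, 13]. Merged: [3, 4, 7, 7, 8, 13]

Final merged array: [3, 4, 7, 7, 8, 13]
Total comparisons: 4

The merged array is [3, 4, 7, 7, 8, 13], requiring 4 comparisons. The merge step runs in O(n) time where n is the total number of elements.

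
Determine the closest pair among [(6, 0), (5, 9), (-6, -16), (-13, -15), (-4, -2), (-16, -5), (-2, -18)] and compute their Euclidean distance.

Computing all pairwise distances among 7 points:

d((6, 0), (5, 9)) = 9.0554
d((6, 0), (-6, -16)) = 20.0
d((6, 0), (-13, -15)) = 24.2074
d((6, 0), (-4, -2)) = 10.198
d((6, 0), (-16, -5)) = 22.561
d((6, 0), (-2, -18)) = 19.6977
d((5, 9), (-6, -16)) = 27.313
d((5, 9), (-13, -15)) = 30.0
d((5, 9), (-4, -2)) = 14.2127
d((5, 9), (-16, -5)) = 25.2389
d((5, 9), (-2, -18)) = 27.8927
d((-6, -16), (-13, -15)) = 7.0711
d((-6, -16), (-4, -2)) = 14.1421
d((-6, -16), (-16, -5)) = 14.8661
d((-6, -16), (-2, -18)) = 4.4721 <-- minimum
d((-13, -15), (-4, -2)) = 15.8114
d((-13, -15), (-16, -5)) = 10.4403
d((-13, -15), (-2, -18)) = 11.4018
d((-4, -2), (-16, -5)) = 12.3693
d((-4, -2), (-2, -18)) = 16.1245
d((-16, -5), (-2, -18)) = 19.105

Closest pair: (-6, -16) and (-2, -18) with distance 4.4721

The closest pair is (-6, -16) and (-2, -18) with Euclidean distance 4.4721. For 7 points, brute-force pairwise comparison is shown above. For large n, the divide-and-conquer algorithm (sort by x, recurse on halves, check the dividing strip) achieves O(n log n).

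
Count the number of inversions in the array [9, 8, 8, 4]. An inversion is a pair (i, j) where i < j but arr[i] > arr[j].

Finding inversions in [9, 8, 8, 4]:

(0, 1): arr[0]=9 > arr[1]=8
(0, 2): arr[0]=9 > arr[2]=8
(0, 3): arr[0]=9 > arr[3]=4
(1, 3): arr[1]=8 > arr[3]=4
(2, 3): arr[2]=8 > arr[3]=4

Total inversions: 5

The array has 5 inversion(s): (0,1), (0,2), (0,3), (1,3), (2,3). Each pair (i,j) satisfies i < j and arr[i] > arr[j].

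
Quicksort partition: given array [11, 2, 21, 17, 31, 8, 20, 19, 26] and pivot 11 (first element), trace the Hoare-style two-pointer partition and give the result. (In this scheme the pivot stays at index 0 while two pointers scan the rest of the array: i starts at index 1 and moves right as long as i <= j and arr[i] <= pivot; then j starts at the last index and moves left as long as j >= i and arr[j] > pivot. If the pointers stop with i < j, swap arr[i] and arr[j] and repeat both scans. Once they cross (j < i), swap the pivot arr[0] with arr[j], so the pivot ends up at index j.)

Hoare-style two-pointer partition with pivot = 11:

Initial array: [11, 2, 21, 17, 31, 8, 20, 19, 26]

Pointers start at i = 1, j = 8.
i stops at index 2 (arr[2]=21 > 11), j stops at index 5 (arr[5]=8 <= 11): swap arr[2] and arr[5], array becomes [11, 2, 8, 17, 31, 21, 20, 19, 26]
i ends at 3, j ends at 2: the pointers have crossed (j < i), so scanning stops.

Swap pivot arr[0] with arr[2] to place pivot at position 2: [8, 2, 11, 17, 31, 21, 20, 19, 26]
Pivot position: 2

After partitioning with pivot 11, the array becomes [8, 2, 11, 17, 31, 21, 20, 19, 26]. The pivot is placed at index 2. All elements to the left of the pivot are <= 11, and all elements to the right are > 11.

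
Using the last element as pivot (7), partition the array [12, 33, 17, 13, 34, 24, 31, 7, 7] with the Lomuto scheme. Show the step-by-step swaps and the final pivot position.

Lomuto partition with pivot = 7:

Initial array: [12, 33, 17, 13, 34, 24, 31, 7, 7]

arr[0]=12 > 7: no swap
arr[1]=33 > 7: no swap
arr[2]=17 > 7: no swap
arr[3]=13 > 7: no swap
arr[4]=34 > 7: no swap
arr[5]=24 > 7: no swap
arr[6]=31 > 7: no swap
arr[7]=7 <= 7: swap with position 0, array becomes [7, 33, 17, 13, 34, 24, 31, 12, 7]

Place pivot at position 1: [7, 7, 17, 13, 34, 24, 31, 12, 33]
Pivot position: 1

After partitioning with pivot 7, the array becomes [7, 7, 17, 13, 34, 24, 31, 12, 33]. The pivot is placed at index 1. All elements to the left of the pivot are <= 7, and all elements to the right are > 7.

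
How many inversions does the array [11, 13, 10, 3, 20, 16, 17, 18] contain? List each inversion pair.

Finding inversions in [11, 13, 10, 3, 20, 16, 17, 18]:

(0, 2): arr[0]=11 > arr[2]=10
(0, 3): arr[0]=11 > arr[3]=3
(1, 2): arr[1]=13 > arr[2]=10
(1, 3): arr[1]=13 > arr[3]=3
(2, 3): arr[2]=10 > arr[3]=3
(4, 5): arr[4]=20 > arr[5]=16
(4, 6): arr[4]=20 > arr[6]=17
(4, 7): arr[4]=20 > arr[7]=18

Total inversions: 8

The array has 8 inversion(s): (0,2), (0,3), (1,2), (1,3), (2,3), (4,5), (4,6), (4,7). Each pair (i,j) satisfies i < j and arr[i] > arr[j].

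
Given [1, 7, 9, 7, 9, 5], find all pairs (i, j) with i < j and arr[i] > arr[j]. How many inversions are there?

Finding inversions in [1, 7, 9, 7, 9, 5]:

(1, 5): arr[1]=7 > arr[5]=5
(2, 3): arr[2]=9 > arr[3]=7
(2, 5): arr[2]=9 > arr[5]=5
(3, 5): arr[3]=7 > arr[5]=5
(4, 5): arr[4]=9 > arr[5]=5

Total inversions: 5

The array has 5 inversion(s): (1,5), (2,3), (2,5), (3,5), (4,5). Each pair (i,j) satisfies i < j and arr[i] > arr[j].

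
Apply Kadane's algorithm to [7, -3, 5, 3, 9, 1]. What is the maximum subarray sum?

Using Kadane's algorithm on [7, -3, 5, 3, 9, 1]:

Scanning through the array:
Position 1 (value -3): max_ending_here = 4, max_so_far = 7
Position 2 (value 5): max_ending_here = 9, max_so_far = 9
Position 3 (value 3): max_ending_here = 12, max_so_far = 12
Position 4 (value 9): max_ending_here = 21, max_so_far = 21
Position 5 (value 1): max_ending_here = 22, max_so_far = 22

Maximum subarray: [7, -3, 5, 3, 9, 1]
Maximum sum: 22

The maximum subarray is [7, -3, 5, 3, 9, 1] with sum 22. This subarray runs from index 0 to index 5.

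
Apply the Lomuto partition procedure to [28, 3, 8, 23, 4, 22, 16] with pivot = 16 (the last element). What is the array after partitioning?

Lomuto partition with pivot = 16:

Initial array: [28, 3, 8, 23, 4, 22, 16]

arr[0]=28 > 16: no swap
arr[1]=3 <= 16: swap with position 0, array becomes [3, 28, 8, 23, 4, 22, 16]
arr[2]=8 <= 16: swap with position 1, array becomes [3, 8, 28, 23, 4, 22, 16]
arr[3]=23 > 16: no swap
arr[4]=4 <= 16: swap with position 2, array becomes [3, 8, 4, 23, 28, 22, 16]
arr[5]=22 > 16: no swap

Place pivot at position 3: [3, 8, 4, 16, 28, 22, 23]
Pivot position: 3

After partitioning with pivot 16, the array becomes [3, 8, 4, 16, 28, 22, 23]. The pivot is placed at index 3. All elements to the left of the pivot are <= 16, and all elements to the right are > 16.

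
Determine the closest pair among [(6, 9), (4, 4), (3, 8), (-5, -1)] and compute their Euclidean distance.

Computing all pairwise distances among 4 points:

d((6, 9), (4, 4)) = 5.3852
d((6, 9), (3, 8)) = 3.1623 <-- minimum
d((6, 9), (-5, -1)) = 14.8661
d((4, 4), (3, 8)) = 4.1231
d((4, 4), (-5, -1)) = 10.2956
d((3, 8), (-5, -1)) = 12.0416

Closest pair: (6, 9) and (3, 8) with distance 3.1623

The closest pair is (6, 9) and (3, 8) with Euclidean distance 3.1623. For 4 points, brute-force pairwise comparison is shown above. For large n, the divide-and-conquer algorithm (sort by x, recurse on halves, check the dividing strip) achieves O(n log n).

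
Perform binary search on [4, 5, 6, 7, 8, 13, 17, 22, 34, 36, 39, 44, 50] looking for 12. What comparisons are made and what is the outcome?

Binary search for 12 in [4, 5, 6, 7, 8, 13, 17, 22, 34, 36, 39, 44, 50]:

lo=0, hi=12, mid=6, arr[mid]=17 -> 17 > 12, search left half
lo=0, hi=5, mid=2, arr[mid]=6 -> 6 < 12, search right half
lo=3, hi=5, mid=4, arr[mid]=8 -> 8 < 12, search right half
lo=5, hi=5, mid=5, arr[mid]=13 -> 13 > 12, search left half
lo=5 > hi=4, target 12 not found

Binary search determines that 12 is not in the array after 4 comparisons. The search space was exhausted without finding the target.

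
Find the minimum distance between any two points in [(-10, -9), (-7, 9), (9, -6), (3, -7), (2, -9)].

Computing all pairwise distances among 5 points:

d((-10, -9), (-7, 9)) = 18.2483
d((-10, -9), (9, -6)) = 19.2354
d((-10, -9), (3, -7)) = 13.1529
d((-10, -9), (2, -9)) = 12.0
d((-7, 9), (9, -6)) = 21.9317
d((-7, 9), (3, -7)) = 18.868
d((-7, 9), (2, -9)) = 20.1246
d((9, -6), (3, -7)) = 6.0828
d((9, -6), (2, -9)) = 7.6158
d((3, -7), (2, -9)) = 2.2361 <-- minimum

Closest pair: (3, -7) and (2, -9) with distance 2.2361

The closest pair is (3, -7) and (2, -9) with Euclidean distance 2.2361. For 5 points, brute-force pairwise comparison is shown above. For large n, the divide-and-conquer algorithm (sort by x, recurse on halves, check the dividing strip) achieves O(n log n).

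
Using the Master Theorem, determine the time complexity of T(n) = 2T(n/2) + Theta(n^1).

Master Theorem for T(n) = 2T(n/2) + O(n^1):

a = 2, b = 2, c = 1
log_b(a) = log_2(2) = 1.0000

Case 2: c = 1 = log_2(2) = 1.0000
T(n) = O(n^1 log n) = O(n log n)

For T(n) = 2T(n/2) + O(n^1): log_2(2) = 1.0000. This is Case 2 of the Master Theorem (c = log_b(a), equal work at all levels), giving O(n log n).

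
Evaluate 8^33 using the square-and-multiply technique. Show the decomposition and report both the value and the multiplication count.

Computing 8^33 by squaring (build up from 8^1; each line after the first costs one multiplication):

8^1 = 8
8^2 = (8^1)^2 = 8^2 = 64
8^4 = (8^2)^2 = 64^2 = 4096
8^8 = (8^4)^2 = 4096^2 = 16777216
8^16 = (8^8)^2 = 16777216^2 = 281474976710656
8^32 = (8^16)^2 = 281474976710656^2 = 79228162514264337593543950336
8^33 = 8 * 8^32 = 8 * 79228162514264337593543950336 = 633825300114114700748351602688

Result: 633825300114114700748351602688
Multiplications needed: 6 (6 lines after 8^1)

8^33 = 633825300114114700748351602688. Using exponentiation by squaring, this requires 6 multiplications. The key idea: if the exponent is even, square the half-power; if odd, multiply by the base once.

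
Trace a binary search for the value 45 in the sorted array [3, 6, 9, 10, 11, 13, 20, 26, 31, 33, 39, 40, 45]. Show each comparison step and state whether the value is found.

Binary search for 45 in [3, 6, 9, 10, 11, 13, 20, 26, 31, 33, 39, 40, 45]:

lo=0, hi=12, mid=6, arr[mid]=20 -> 20 < 45, search right half
lo=7, hi=12, mid=9, arr[mid]=33 -> 33 < 45, search right half
lo=10, hi=12, mid=11, arr[mid]=40 -> 40 < 45, search right half
lo=12, hi=12, mid=12, arr[mid]=45 -> Found target at index 12!

Binary search finds 45 at index 12 after 4 comparisons. The search repeatedly halves the search space by comparing with the middle element.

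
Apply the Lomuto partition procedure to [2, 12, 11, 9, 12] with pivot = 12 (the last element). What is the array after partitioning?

Lomuto partition with pivot = 12:

Initial array: [2, 12, 11, 9, 12]

arr[0]=2 <= 12: swap with position 0, array becomes [2, 12, 11, 9, 12]
arr[1]=12 <= 12: swap with position 1, array becomes [2, 12, 11, 9, 12]
arr[2]=11 <= 12: swap with position 2, array becomes [2, 12, 11, 9, 12]
arr[3]=9 <= 12: swap with position 3, array becomes [2, 12, 11, 9, 12]

Place pivot at position 4: [2, 12, 11, 9, 12]
Pivot position: 4

After partitioning with pivot 12, the array becomes [2, 12, 11, 9, 12]. The pivot is placed at index 4. All elements to the left of the pivot are <= 12, and all elements to the right are > 12.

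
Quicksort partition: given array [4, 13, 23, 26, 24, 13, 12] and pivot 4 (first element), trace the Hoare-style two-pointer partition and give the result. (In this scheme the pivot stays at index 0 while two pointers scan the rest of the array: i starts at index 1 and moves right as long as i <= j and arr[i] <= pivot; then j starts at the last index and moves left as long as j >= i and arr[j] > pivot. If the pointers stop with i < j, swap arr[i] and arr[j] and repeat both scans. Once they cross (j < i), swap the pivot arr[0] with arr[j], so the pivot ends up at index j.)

Hoare-style two-pointer partition with pivot = 4:

Initial array: [4, 13, 23, 26, 24, 13, 12]

Pointers start at i = 1, j = 6.
i ends at 1, j ends at 0: the pointers have crossed (j < i), so scanning stops.

j = 0, so swapping arr[0] with arr[j] leaves the pivot at position 0: [4, 13, 23, 26, 24, 13, 12]
Pivot position: 0

After partitioning with pivot 4, the array becomes [4, 13, 23, 26, 24, 13, 12]. The pivot is placed at index 0. All elements to the left of the pivot are <= 4, and all elements to the right are > 4.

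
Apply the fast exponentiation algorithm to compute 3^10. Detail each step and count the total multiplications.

Computing 3^10 by squaring (build up from 3^1; each line after the first costs one multiplication):

3^1 = 3
3^2 = (3^1)^2 = 3^2 = 9
3^4 = (3^2)^2 = 9^2 = 81
3^5 = 3 * 3^4 = 3 * 81 = 243
3^10 = (3^5)^2 = 243^2 = 59049

Result: 59049
Multiplications needed: 4 (4 lines after 3^1)

3^10 = 59049. Using exponentiation by squaring, this requires 4 multiplications. The key idea: if the exponent is even, square the half-power; if odd, multiply by the base once.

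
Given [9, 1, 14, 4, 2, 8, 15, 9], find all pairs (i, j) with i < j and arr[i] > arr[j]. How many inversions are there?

Finding inversions in [9, 1, 14, 4, 2, 8, 15, 9]:

(0, 1): arr[0]=9 > arr[1]=1
(0, 3): arr[0]=9 > arr[3]=4
(0, 4): arr[0]=9 > arr[4]=2
(0, 5): arr[0]=9 > arr[5]=8
(2, 3): arr[2]=14 > arr[3]=4
(2, 4): arr[2]=14 > arr[4]=2
(2, 5): arr[2]=14 > arr[5]=8
(2, 7): arr[2]=14 > arr[7]=9
(3, 4): arr[3]=4 > arr[4]=2
(6, 7): arr[6]=15 > arr[7]=9

Total inversions: 10

The array has 10 inversion(s): (0,1), (0,3), (0,4), (0,5), (2,3), (2,4), (2,5), (2,7), (3,4), (6,7). Each pair (i,j) satisfies i < j and arr[i] > arr[j].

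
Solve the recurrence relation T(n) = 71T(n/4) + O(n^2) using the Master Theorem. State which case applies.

Master Theorem for T(n) = 71T(n/4) + O(n^2):

a = 71, b = 4, c = 2
log_b(a) = log_4(71) = 3.0749

Case 1: c = 2 < log_4(71) = 3.0749
T(n) = O(n^(log_4 71))

For T(n) = 71T(n/4) + O(n^2): log_4(71) = 3.0749. This is Case 1 of the Master Theorem (c < log_b(a), work dominated by leaves), giving O(n^(log_4 71)).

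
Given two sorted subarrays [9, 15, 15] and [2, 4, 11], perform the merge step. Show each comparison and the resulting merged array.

Merging process:

Compare 9 vs 2: take 2 from right. Merged: [2]
Compare 9 vs 4: take 4 from right. Merged: [2, 4]
Compare 9 vs 11: take 9 from left. Merged: [2, 4, 9]
Compare 15 vs 11: take 11 from right. Merged: [2, 4, 9, 11]
Append remaining from left: [15, 15]. Merged: [2, 4, 9, 11, 15, 15]

Final merged array: [2, 4, 9, 11, 15, 15]
Total comparisons: 4

The merged array is [2, 4, 9, 11, 15, 15], requiring 4 comparisons. The merge step runs in O(n) time where n is the total number of elements.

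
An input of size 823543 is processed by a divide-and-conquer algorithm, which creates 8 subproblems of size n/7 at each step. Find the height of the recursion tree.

For divide and conquer with division factor 7:

Problem sizes at each level:
Level 0: 823543
Level 1: 117649
Level 2: 16807
Level 3: 2401
Level 4: 343
Level 5: 49
Level 6: 7
Level 7: 1

The root is level 0 and the size-1 base case is level 7 (the tree spans levels 0 through 7, i.e. 8 levels counting the root), so the depth is the number of divisions: log_7(823543) = 7

The recursion tree depth is log_7(823543) = 7. At each level, the problem size is divided by 7, so it takes 7 divisions to reduce to a base case of size 1. The algorithm makes 8 recursive calls at each level.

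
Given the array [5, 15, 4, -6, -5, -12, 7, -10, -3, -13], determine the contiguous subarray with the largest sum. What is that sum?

Using Kadane's algorithm on [5, 15, 4, -6, -5, -12, 7, -10, -3, -13]:

Scanning through the array:
Position 1 (value 15): max_ending_here = 20, max_so_far = 20
Position 2 (value 4): max_ending_here = 24, max_so_far = 24
Position 3 (value -6): max_ending_here = 18, max_so_far = 24
Position 4 (value -5): max_ending_here = 13, max_so_far = 24
Position 5 (value -12): max_ending_here = 1, max_so_far = 24
Position 6 (value 7): max_ending_here = 8, max_so_far = 24
Position 7 (value -10): max_ending_here = -2, max_so_far = 24
Position 8 (value -3): max_ending_here = -3, max_so_far = 24
Position 9 (value -13): max_ending_here = -13, max_so_far = 24

Maximum subarray: [5, 15, 4]
Maximum sum: 24

The maximum subarray is [5, 15, 4] with sum 24. This subarray runs from index 0 to index 2.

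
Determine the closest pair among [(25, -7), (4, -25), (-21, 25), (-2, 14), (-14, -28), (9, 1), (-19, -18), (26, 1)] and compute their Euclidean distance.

Computing all pairwise distances among 8 points:

d((25, -7), (4, -25)) = 27.6586
d((25, -7), (-21, 25)) = 56.0357
d((25, -7), (-2, 14)) = 34.2053
d((25, -7), (-14, -28)) = 44.2945
d((25, -7), (9, 1)) = 17.8885
d((25, -7), (-19, -18)) = 45.3542
d((25, -7), (26, 1)) = 8.0623 <-- minimum
d((4, -25), (-21, 25)) = 55.9017
d((4, -25), (-2, 14)) = 39.4588
d((4, -25), (-14, -28)) = 18.2483
d((4, -25), (9, 1)) = 26.4764
d((4, -25), (-19, -18)) = 24.0416
d((4, -25), (26, 1)) = 34.0588
d((-21, 25), (-2, 14)) = 21.9545
d((-21, 25), (-14, -28)) = 53.4603
d((-21, 25), (9, 1)) = 38.4187
d((-21, 25), (-19, -18)) = 43.0465
d((-21, 25), (26, 1)) = 52.7731
d((-2, 14), (-14, -28)) = 43.6807
d((-2, 14), (9, 1)) = 17.0294
d((-2, 14), (-19, -18)) = 36.2353
d((-2, 14), (26, 1)) = 30.8707
d((-14, -28), (9, 1)) = 37.0135
d((-14, -28), (-19, -18)) = 11.1803
d((-14, -28), (26, 1)) = 49.4065
d((9, 1), (-19, -18)) = 33.8378
d((9, 1), (26, 1)) = 17.0
d((-19, -18), (26, 1)) = 48.8467

Closest pair: (25, -7) and (26, 1) with distance 8.0623

The closest pair is (25, -7) and (26, 1) with Euclidean distance 8.0623. For 8 points, brute-force pairwise comparison is shown above. For large n, the divide-and-conquer algorithm (sort by x, recurse on halves, check the dividing strip) achieves O(n log n).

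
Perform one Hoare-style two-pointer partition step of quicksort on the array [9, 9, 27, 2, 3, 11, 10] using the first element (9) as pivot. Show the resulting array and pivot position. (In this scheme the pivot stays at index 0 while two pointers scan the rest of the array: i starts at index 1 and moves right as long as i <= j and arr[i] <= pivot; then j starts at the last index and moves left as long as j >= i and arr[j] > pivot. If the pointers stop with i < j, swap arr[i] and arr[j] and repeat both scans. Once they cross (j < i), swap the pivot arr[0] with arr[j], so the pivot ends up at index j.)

Hoare-style two-pointer partition with pivot = 9:

Initial array: [9, 9, 27, 2, 3, 11, 10]

Pointers start at i = 1, j = 6.
i stops at index 2 (arr[2]=27 > 9), j stops at index 4 (arr[4]=3 <= 9): swap arr[2] and arr[4], array becomes [9, 9, 3, 2, 27, 11, 10]
i ends at 4, j ends at 3: the pointers have crossed (j < i), so scanning stops.

Swap pivot arr[0] with arr[3] to place pivot at position 3: [2, 9, 3, 9, 27, 11, 10]
Pivot position: 3

After partitioning with pivot 9, the array becomes [2, 9, 3, 9, 27, 11, 10]. The pivot is placed at index 3. All elements to the left of the pivot are <= 9, and all elements to the right are > 9.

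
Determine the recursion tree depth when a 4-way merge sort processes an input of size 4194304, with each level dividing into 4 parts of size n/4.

For divide and conquer with division factor 4:

Problem sizes at each level:
Level 0: 4194304
Level 1: 1048576
Level 2: 262144
Level 3: 65536
Level 4: 16384
Level 5: 4096
Level 6: 1024
Level 7: 256
Level 8: 64
Level 9: 16
Level 10: 4
Level 11: 1

The root is level 0 and the size-1 base case is level 11 (the tree spans levels 0 through 11, i.e. 12 levels counting the root), so the depth is the number of divisions: log_4(4194304) = 11

The recursion tree depth is log_4(4194304) = 11. At each level, the problem size is divided by 4, so it takes 11 divisions to reduce to a base case of size 1. The algorithm makes 4 recursive calls at each level.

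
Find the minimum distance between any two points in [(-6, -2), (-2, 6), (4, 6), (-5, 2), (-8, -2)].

Computing all pairwise distances among 5 points:

d((-6, -2), (-2, 6)) = 8.9443
d((-6, -2), (4, 6)) = 12.8062
d((-6, -2), (-5, 2)) = 4.1231
d((-6, -2), (-8, -2)) = 2.0 <-- minimum
d((-2, 6), (4, 6)) = 6.0
d((-2, 6), (-5, 2)) = 5.0
d((-2, 6), (-8, -2)) = 10.0
d((4, 6), (-5, 2)) = 9.8489
d((4, 6), (-8, -2)) = 14.4222
d((-5, 2), (-8, -2)) = 5.0

Closest pair: (-6, -2) and (-8, -2) with distance 2.0

The closest pair is (-6, -2) and (-8, -2) with Euclidean distance 2.0. For 5 points, brute-force pairwise comparison is shown above. For large n, the divide-and-conquer algorithm (sort by x, recurse on halves, check the dividing strip) achieves O(n log n).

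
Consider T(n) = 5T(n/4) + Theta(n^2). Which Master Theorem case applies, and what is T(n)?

Master Theorem for T(n) = 5T(n/4) + O(n^2):

a = 5, b = 4, c = 2
log_b(a) = log_4(5) = 1.1610

Case 3: c = 2 > log_4(5) = 1.1610
T(n) = O(n^2) = O(n^2)

For T(n) = 5T(n/4) + O(n^2): log_4(5) = 1.1610. This is Case 3 of the Master Theorem (c > log_b(a), work dominated by root), giving O(n^2).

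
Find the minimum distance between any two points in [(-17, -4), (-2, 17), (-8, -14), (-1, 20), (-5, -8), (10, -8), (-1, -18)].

Computing all pairwise distances among 7 points:

d((-17, -4), (-2, 17)) = 25.807
d((-17, -4), (-8, -14)) = 13.4536
d((-17, -4), (-1, 20)) = 28.8444
d((-17, -4), (-5, -8)) = 12.6491
d((-17, -4), (10, -8)) = 27.2947
d((-17, -4), (-1, -18)) = 21.2603
d((-2, 17), (-8, -14)) = 31.5753
d((-2, 17), (-1, 20)) = 3.1623 <-- minimum
d((-2, 17), (-5, -8)) = 25.1794
d((-2, 17), (10, -8)) = 27.7308
d((-2, 17), (-1, -18)) = 35.0143
d((-8, -14), (-1, 20)) = 34.7131
d((-8, -14), (-5, -8)) = 6.7082
d((-8, -14), (10, -8)) = 18.9737
d((-8, -14), (-1, -18)) = 8.0623
d((-1, 20), (-5, -8)) = 28.2843
d((-1, 20), (10, -8)) = 30.0832
d((-1, 20), (-1, -18)) = 38.0
d((-5, -8), (10, -8)) = 15.0
d((-5, -8), (-1, -18)) = 10.7703
d((10, -8), (-1, -18)) = 14.8661

Closest pair: (-2, 17) and (-1, 20) with distance 3.1623

The closest pair is (-2, 17) and (-1, 20) with Euclidean distance 3.1623. For 7 points, brute-force pairwise comparison is shown above. For large n, the divide-and-conquer algorithm (sort by x, recurse on halves, check the dividing strip) achieves O(n log n).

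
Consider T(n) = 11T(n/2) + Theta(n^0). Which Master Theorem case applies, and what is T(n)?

Master Theorem for T(n) = 11T(n/2) + O(n^0):

a = 11, b = 2, c = 0
log_b(a) = log_2(11) = 3.4594

Case 1: c = 0 < log_2(11) = 3.4594
T(n) = O(n^(log_2 11))

For T(n) = 11T(n/2) + O(n^0): log_2(11) = 3.4594. This is Case 1 of the Master Theorem (c < log_b(a), work dominated by leaves), giving O(n^(log_2 11)).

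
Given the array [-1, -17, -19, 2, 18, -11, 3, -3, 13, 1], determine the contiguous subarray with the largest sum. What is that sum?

Using Kadane's algorithm on [-1, -17, -19, 2, 18, -11, 3, -3, 13, 1]:

Scanning through the array:
Position 1 (value -17): max_ending_here = -17, max_so_far = -1
Position 2 (value -19): max_ending_here = -19, max_so_far = -1
Position 3 (value 2): max_ending_here = 2, max_so_far = 2
Position 4 (value 18): max_ending_here = 20, max_so_far = 20
Position 5 (value -11): max_ending_here = 9, max_so_far = 20
Position 6 (value 3): max_ending_here = 12, max_so_far = 20
Position 7 (value -3): max_ending_here = 9, max_so_far = 20
Position 8 (value 13): max_ending_here = 22, max_so_far = 22
Position 9 (value 1): max_ending_here = 23, max_so_far = 23

Maximum subarray: [2, 18, -11, 3, -3, 13, 1]
Maximum sum: 23

The maximum subarray is [2, 18, -11, 3, -3, 13, 1] with sum 23. This subarray runs from index 3 to index 9.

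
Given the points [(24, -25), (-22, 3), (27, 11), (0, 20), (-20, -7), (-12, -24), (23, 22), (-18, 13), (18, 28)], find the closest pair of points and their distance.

Computing all pairwise distances among 9 points:

d((24, -25), (-22, 3)) = 53.8516
d((24, -25), (27, 11)) = 36.1248
d((24, -25), (0, 20)) = 51.0
d((24, -25), (-20, -7)) = 47.5395
d((24, -25), (-12, -24)) = 36.0139
d((24, -25), (23, 22)) = 47.0106
d((24, -25), (-18, 13)) = 56.6392
d((24, -25), (18, 28)) = 53.3385
d((-22, 3), (27, 11)) = 49.6488
d((-22, 3), (0, 20)) = 27.8029
d((-22, 3), (-20, -7)) = 10.198
d((-22, 3), (-12, -24)) = 28.7924
d((-22, 3), (23, 22)) = 48.8467
d((-22, 3), (-18, 13)) = 10.7703
d((-22, 3), (18, 28)) = 47.1699
d((27, 11), (0, 20)) = 28.4605
d((27, 11), (-20, -7)) = 50.3289
d((27, 11), (-12, -24)) = 52.4023
d((27, 11), (23, 22)) = 11.7047
d((27, 11), (-18, 13)) = 45.0444
d((27, 11), (18, 28)) = 19.2354
d((0, 20), (-20, -7)) = 33.6006
d((0, 20), (-12, -24)) = 45.607
d((0, 20), (23, 22)) = 23.0868
d((0, 20), (-18, 13)) = 19.3132
d((0, 20), (18, 28)) = 19.6977
d((-20, -7), (-12, -24)) = 18.7883
d((-20, -7), (23, 22)) = 51.8652
d((-20, -7), (-18, 13)) = 20.0998
d((-20, -7), (18, 28)) = 51.6624
d((-12, -24), (23, 22)) = 57.8014
d((-12, -24), (-18, 13)) = 37.4833
d((-12, -24), (18, 28)) = 60.0333
d((23, 22), (-18, 13)) = 41.9762
d((23, 22), (18, 28)) = 7.8102 <-- minimum
d((-18, 13), (18, 28)) = 39.0

Closest pair: (23, 22) and (18, 28) with distance 7.8102

The closest pair is (23, 22) and (18, 28) with Euclidean distance 7.8102. For 9 points, brute-force pairwise comparison is shown above. For large n, the divide-and-conquer algorithm (sort by x, recurse on halves, check the dividing strip) achieves O(n log n).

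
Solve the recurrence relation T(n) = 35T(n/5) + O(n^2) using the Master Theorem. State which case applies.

Master Theorem for T(n) = 35T(n/5) + O(n^2):

a = 35, b = 5, c = 2
log_b(a) = log_5(35) = 2.2091

Case 1: c = 2 < log_5(35) = 2.2091
T(n) = O(n^(log_5 35))

For T(n) = 35T(n/5) + O(n^2): log_5(35) = 2.2091. This is Case 1 of the Master Theorem (c < log_b(a), work dominated by leaves), giving O(n^(log_5 35)).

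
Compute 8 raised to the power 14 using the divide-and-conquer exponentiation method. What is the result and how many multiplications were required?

Computing 8^14 by squaring (build up from 8^1; each line after the first costs one multiplication):

8^1 = 8
8^2 = (8^1)^2 = 8^2 = 64
8^3 = 8 * 8^2 = 8 * 64 = 512
8^6 = (8^3)^2 = 512^2 = 262144
8^7 = 8 * 8^6 = 8 * 262144 = 2097152
8^14 = (8^7)^2 = 2097152^2 = 4398046511104

Result: 4398046511104
Multiplications needed: 5 (5 lines after 8^1)

8^14 = 4398046511104. Using exponentiation by squaring, this requires 5 multiplications. The key idea: if the exponent is even, square the half-power; if odd, multiply by the base once.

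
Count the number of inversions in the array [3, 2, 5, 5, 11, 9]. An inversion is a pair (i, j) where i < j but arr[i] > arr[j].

Finding inversions in [3, 2, 5, 5, 11, 9]:

(0, 1): arr[0]=3 > arr[1]=2
(4, 5): arr[4]=11 > arr[5]=9

Total inversions: 2

The array has 2 inversion(s): (0,1), (4,5). Each pair (i,j) satisfies i < j and arr[i] > arr[j].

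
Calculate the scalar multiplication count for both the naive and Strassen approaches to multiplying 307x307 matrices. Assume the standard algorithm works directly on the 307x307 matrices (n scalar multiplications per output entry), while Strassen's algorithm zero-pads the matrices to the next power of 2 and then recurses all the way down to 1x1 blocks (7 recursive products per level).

Matrix multiplication for 307x307 matrices:

Strassen's algorithm requires power-of-2 dimensions. Pad 307x307 to 512x512 (next power of 2).

Standard algorithm: 307^3 = 28934443 multiplications
Strassen's algorithm: 7^(log2(512)) = 7^9 = 40353607 multiplications
Difference: 28934443 - 40353607 = -11419164 (Strassen uses MORE here due to padding overhead — for small or just-over-power-of-2 n, padding can outweigh the per-level savings)

Standard: 28934443 multiplications (307^3). Strassen: 40353607 multiplications (7^9, after padding to 512x512). Strassen reduces 8 recursive multiplications to 7 at each level.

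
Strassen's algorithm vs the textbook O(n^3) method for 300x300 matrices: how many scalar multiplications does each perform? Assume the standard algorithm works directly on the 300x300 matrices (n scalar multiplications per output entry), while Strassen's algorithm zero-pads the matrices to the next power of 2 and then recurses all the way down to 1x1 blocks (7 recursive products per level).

Matrix multiplication for 300x300 matrices:

Strassen's algorithm requires power-of-2 dimensions. Pad 300x300 to 512x512 (next power of 2).

Standard algorithm: 300^3 = 27000000 multiplications
Strassen's algorithm: 7^(log2(512)) = 7^9 = 40353607 multiplications
Difference: 27000000 - 40353607 = -13353607 (Strassen uses MORE here due to padding overhead — for small or just-over-power-of-2 n, padding can outweigh the per-level savings)

Standard: 27000000 multiplications (300^3). Strassen: 40353607 multiplications (7^9, after padding to 512x512). Strassen reduces 8 recursive multiplications to 7 at each level.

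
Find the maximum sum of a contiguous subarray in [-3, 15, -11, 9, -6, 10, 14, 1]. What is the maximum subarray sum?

Using Kadane's algorithm on [-3, 15, -11, 9, -6, 10, 14, 1]:

Scanning through the array:
Position 1 (value 15): max_ending_here = 15, max_so_far = 15
Position 2 (value -11): max_ending_here = 4, max_so_far = 15
Position 3 (value 9): max_ending_here = 13, max_so_far = 15
Position 4 (value -6): max_ending_here = 7, max_so_far = 15
Position 5 (value 10): max_ending_here = 17, max_so_far = 17
Position 6 (value 14): max_ending_here = 31, max_so_far = 31
Position 7 (value 1): max_ending_here = 32, max_so_far = 32

Maximum subarray: [15, -11, 9, -6, 10, 14, 1]
Maximum sum: 32

The maximum subarray is [15, -11, 9, -6, 10, 14, 1] with sum 32. This subarray runs from index 1 to index 7.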